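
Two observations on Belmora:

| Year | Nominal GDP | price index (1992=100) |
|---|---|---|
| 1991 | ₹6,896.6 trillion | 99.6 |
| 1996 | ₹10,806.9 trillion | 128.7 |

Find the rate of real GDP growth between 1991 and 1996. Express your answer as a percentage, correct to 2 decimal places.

21.27%

Deflate each year: 1991 → 6896.6/0.996 = 6924.30; 1996 → 10806.9/1.287 = 8396.97.
So real GDP changed by 8396.97/6924.30 − 1 = 0.2127, i.e. 21.27%.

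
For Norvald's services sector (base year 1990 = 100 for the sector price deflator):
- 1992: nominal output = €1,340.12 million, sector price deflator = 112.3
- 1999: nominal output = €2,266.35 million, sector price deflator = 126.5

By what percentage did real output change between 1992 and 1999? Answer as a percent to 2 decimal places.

Real output 1992 = 1340.12 / 1.123 = 1193.34.
Real output 1999 = 2266.35 / 1.265 = 1791.58.
Real growth = 1791.58 / 1193.34 − 1 = 0.5013.

50.13%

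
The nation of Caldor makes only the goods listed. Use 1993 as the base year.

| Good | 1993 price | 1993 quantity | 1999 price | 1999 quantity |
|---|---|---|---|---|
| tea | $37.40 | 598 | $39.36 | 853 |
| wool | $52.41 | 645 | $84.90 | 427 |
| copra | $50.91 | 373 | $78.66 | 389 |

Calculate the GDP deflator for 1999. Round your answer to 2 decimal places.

Nominal GDP 1999 = 39.36·853 + 84.90·427 + 78.66·389 = 100425.12.
Real GDP 1999 (at 1993 prices) = 37.40·853 + 52.41·427 + 50.91·389 = 74085.26.
Deflator = Nominal/Real × 100 = 100425.12/74085.26 × 100 = 135.553.

135.55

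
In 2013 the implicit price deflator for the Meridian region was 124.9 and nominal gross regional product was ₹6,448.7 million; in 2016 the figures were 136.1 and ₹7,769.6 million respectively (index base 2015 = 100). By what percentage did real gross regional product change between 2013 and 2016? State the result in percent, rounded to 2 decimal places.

10.57%

Deflate each year: 2013 → 6448.7/1.249 = 5163.09; 2016 → 7769.6/1.361 = 5708.74.
So real gross regional product changed by 5708.74/5163.09 − 1 = 0.1057, i.e. 10.57%.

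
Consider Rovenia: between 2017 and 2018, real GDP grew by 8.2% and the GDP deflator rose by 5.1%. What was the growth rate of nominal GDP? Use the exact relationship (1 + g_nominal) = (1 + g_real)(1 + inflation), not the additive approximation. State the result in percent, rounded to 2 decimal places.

(1 + g_nom) = (1 + g_real)(1 + π) = 1.0820 × 1.0510 = 1.13718.

13.72%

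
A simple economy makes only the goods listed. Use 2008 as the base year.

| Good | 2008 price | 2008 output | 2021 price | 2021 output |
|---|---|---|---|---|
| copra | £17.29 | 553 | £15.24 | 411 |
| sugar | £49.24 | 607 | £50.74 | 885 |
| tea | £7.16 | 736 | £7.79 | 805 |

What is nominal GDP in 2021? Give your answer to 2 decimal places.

Nominal GDP 2021 = Σ (p_2021 × q_2021) = 15.24·411 + 50.74·885 + 7.79·805 = 57439.49.

£57439.49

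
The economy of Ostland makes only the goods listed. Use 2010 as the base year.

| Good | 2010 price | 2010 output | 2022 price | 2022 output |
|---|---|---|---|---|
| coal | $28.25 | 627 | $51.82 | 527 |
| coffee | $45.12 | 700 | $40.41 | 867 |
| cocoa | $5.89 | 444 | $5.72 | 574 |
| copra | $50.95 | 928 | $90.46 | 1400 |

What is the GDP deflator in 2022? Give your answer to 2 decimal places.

149.37

Nominal GDP 2022 = 51.82·527 + 40.41·867 + 5.72·574 + 90.46·1400 = 192271.89.
Real GDP 2022 (at 2010 prices) = 28.25·527 + 45.12·867 + 5.89·574 + 50.95·1400 = 128717.65.
Deflator = Nominal/Real × 100 = 192271.89/128717.65 × 100 = 149.375.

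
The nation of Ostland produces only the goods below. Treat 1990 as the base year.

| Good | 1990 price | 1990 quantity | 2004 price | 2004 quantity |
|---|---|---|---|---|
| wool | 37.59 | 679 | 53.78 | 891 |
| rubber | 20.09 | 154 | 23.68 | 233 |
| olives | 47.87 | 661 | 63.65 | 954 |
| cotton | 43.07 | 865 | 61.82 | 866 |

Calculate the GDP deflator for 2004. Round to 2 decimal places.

Nominal GDP 2004 = 53.78·891 + 23.68·233 + 63.65·954 + 61.82·866 = 167693.64.
Real GDP 2004 (at 1990 prices) = 37.59·891 + 20.09·233 + 47.87·954 + 43.07·866 = 121140.26.
Deflator = Nominal/Real × 100 = 167693.64/121140.26 × 100 = 138.429.

138.43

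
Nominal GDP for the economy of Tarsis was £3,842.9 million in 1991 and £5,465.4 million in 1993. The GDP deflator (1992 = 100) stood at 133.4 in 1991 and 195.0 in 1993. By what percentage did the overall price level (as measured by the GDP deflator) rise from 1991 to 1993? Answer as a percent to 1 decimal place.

46.2%

Price-level change = 195.0 / 133.4 − 1 = 0.4618.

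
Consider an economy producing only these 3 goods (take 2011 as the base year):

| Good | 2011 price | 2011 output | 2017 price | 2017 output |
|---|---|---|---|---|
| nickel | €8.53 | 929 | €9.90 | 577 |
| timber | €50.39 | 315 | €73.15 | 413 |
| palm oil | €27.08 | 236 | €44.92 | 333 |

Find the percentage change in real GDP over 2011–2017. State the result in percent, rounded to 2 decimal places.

Real GDP 2011 = Nominal GDP 2011 = 8.53·929 + 50.39·315 + 27.08·236 = 30188.10.
Real GDP 2017 (at 2011 prices) = 8.53·577 + 50.39·413 + 27.08·333 = 34750.52.
Real growth = 34750.52/30188.10 − 1 = 0.1511.

15.11%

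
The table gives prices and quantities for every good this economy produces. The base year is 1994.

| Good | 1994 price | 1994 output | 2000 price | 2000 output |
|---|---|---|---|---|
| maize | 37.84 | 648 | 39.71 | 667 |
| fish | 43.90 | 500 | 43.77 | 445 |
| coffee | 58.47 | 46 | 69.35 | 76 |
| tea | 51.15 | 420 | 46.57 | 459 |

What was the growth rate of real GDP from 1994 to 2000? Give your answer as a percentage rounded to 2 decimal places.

2.91%

Real GDP 1994 = Nominal GDP 1994 = 37.84·648 + 43.90·500 + 58.47·46 + 51.15·420 = 70642.94.
Real GDP 2000 (at 1994 prices) = 37.84·667 + 43.90·445 + 58.47·76 + 51.15·459 = 72696.35.
Real growth = 72696.35/70642.94 − 1 = 0.0291.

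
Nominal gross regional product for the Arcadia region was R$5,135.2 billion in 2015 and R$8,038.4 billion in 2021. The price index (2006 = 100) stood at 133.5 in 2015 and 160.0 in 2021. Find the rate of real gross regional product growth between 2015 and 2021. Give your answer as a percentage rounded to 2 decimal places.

Deflate each year: 2015 → 5135.2/1.335 = 3846.59; 2021 → 8038.4/1.600 = 5024.00.
So real gross regional product changed by 5024.00/3846.59 − 1 = 0.3061, i.e. 30.61%.

30.61%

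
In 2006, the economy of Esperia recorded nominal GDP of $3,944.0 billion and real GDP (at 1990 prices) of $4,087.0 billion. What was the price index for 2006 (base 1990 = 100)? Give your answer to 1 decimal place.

96.5

price index = (Nominal / Real) × 100 = 3944.0 / 4087.0 × 100 = 96.50.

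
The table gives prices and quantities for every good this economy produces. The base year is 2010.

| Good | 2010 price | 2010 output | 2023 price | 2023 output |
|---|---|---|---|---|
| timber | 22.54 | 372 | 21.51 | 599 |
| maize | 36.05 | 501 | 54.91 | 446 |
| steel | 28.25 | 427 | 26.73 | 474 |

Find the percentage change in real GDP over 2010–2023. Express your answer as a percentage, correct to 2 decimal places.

Real GDP 2010 = Nominal GDP 2010 = 22.54·372 + 36.05·501 + 28.25·427 = 38508.68.
Real GDP 2023 (at 2010 prices) = 22.54·599 + 36.05·446 + 28.25·474 = 42970.26.
Real growth = 42970.26/38508.68 − 1 = 0.1159.

11.59%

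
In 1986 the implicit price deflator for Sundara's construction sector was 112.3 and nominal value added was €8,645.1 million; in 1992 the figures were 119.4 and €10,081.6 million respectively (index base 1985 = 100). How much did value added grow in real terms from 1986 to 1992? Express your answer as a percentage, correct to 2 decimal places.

9.68%

Real value added 1986 = 8645.1 / 1.123 = 7698.22.
Real value added 1992 = 10081.6 / 1.194 = 8443.55.
Real growth = 8443.55 / 7698.22 − 1 = 0.0968.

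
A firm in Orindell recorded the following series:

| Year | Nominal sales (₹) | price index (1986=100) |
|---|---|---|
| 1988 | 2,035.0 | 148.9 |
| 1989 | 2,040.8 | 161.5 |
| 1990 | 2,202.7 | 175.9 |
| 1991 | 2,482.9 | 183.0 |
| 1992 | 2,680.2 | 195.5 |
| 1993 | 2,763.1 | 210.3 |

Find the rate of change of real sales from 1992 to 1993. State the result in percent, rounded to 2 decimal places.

Real sales 1992 = 2680.2/1.955 = 1370.95.
Real sales 1993 = 2763.1/2.103 = 1313.88.
Change = 1313.88/1370.95 − 1 = -0.0416.

-4.16%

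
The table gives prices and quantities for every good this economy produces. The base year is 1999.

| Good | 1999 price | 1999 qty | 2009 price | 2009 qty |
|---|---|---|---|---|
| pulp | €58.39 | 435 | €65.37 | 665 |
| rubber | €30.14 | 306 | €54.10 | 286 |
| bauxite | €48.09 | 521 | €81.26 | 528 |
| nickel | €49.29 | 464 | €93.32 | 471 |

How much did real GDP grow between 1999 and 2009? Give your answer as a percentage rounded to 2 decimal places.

Real GDP 1999 = Nominal GDP 1999 = 58.39·435 + 30.14·306 + 48.09·521 + 49.29·464 = 82547.94.
Real GDP 2009 (at 1999 prices) = 58.39·665 + 30.14·286 + 48.09·528 + 49.29·471 = 96056.50.
Real growth = 96056.50/82547.94 − 1 = 0.1636.

16.36%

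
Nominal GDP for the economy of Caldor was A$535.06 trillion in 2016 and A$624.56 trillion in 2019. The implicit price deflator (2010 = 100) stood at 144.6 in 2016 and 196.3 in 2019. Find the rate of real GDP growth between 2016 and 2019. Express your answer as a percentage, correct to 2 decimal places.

Real GDP 2016 = 535.06 / 1.446 = 370.03.
Real GDP 2019 = 624.56 / 1.963 = 318.17.
Real growth = 318.17 / 370.03 − 1 = -0.1402.

-14.02%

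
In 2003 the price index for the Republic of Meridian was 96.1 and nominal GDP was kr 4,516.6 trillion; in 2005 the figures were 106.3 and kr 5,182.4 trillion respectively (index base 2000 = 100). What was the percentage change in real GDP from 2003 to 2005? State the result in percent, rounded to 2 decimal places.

3.73%

Deflate each year: 2003 → 4516.6/0.961 = 4699.90; 2005 → 5182.4/1.063 = 4875.26.
So real GDP changed by 4875.26/4699.90 − 1 = 0.0373, i.e. 3.73%.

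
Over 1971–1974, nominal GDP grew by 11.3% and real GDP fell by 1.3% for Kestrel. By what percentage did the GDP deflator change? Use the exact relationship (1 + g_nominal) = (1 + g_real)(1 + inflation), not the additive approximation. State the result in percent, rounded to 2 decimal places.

(1 + g_nom) = (1 + g_real)(1 + π), so π = 1.1130 / 0.9870 − 1 = 0.12766.

12.77%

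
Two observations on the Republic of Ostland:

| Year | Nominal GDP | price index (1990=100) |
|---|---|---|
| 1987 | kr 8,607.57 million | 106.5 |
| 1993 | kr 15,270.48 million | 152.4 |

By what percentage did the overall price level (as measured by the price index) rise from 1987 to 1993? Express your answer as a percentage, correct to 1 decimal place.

43.1%

Price-level change = 152.4 / 106.5 − 1 = 0.4310.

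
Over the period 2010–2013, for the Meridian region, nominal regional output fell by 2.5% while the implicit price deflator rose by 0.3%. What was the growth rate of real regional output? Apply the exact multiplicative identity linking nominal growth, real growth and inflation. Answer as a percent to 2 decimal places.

-2.79%

(1 + g_nom) = (1 + g_real)(1 + π), so g_real = 0.9750 / 1.0030 − 1 = -0.02792.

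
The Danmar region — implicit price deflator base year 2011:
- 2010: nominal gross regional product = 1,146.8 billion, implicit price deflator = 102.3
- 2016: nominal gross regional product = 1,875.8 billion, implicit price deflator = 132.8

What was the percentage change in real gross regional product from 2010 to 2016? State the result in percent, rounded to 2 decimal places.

26.00%

Real gross regional product 2010 = 1146.8 / 1.023 = 1121.02.
Real gross regional product 2016 = 1875.8 / 1.328 = 1412.50.
Real growth = 1412.50 / 1121.02 − 1 = 0.2600.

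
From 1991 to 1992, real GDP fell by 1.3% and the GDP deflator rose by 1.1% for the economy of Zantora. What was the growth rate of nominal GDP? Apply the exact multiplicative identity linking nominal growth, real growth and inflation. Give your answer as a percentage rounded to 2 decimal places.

(1 + g_nom) = (1 + g_real)(1 + π) = 0.9870 × 1.0110 = 0.99786.

-0.21%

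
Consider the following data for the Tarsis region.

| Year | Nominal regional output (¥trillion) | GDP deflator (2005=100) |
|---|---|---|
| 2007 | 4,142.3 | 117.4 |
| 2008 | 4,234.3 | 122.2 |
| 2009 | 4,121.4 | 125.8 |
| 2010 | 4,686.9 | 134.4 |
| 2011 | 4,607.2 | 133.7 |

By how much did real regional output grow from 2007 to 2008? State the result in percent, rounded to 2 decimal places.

Real regional output 2007 = 4142.3/1.174 = 3528.36.
Real regional output 2008 = 4234.3/1.222 = 3465.06.
Change = 3465.06/3528.36 − 1 = -0.0179.

-1.79%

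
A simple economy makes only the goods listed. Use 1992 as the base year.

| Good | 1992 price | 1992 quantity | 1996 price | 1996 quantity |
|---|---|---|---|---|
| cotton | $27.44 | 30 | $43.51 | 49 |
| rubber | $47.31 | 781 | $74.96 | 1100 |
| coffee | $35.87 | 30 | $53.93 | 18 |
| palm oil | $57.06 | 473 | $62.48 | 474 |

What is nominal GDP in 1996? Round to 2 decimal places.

$115174.25

Nominal GDP 1996 = Σ (p_1996 × q_1996) = 43.51·49 + 74.96·1100 + 53.93·18 + 62.48·474 = 115174.25.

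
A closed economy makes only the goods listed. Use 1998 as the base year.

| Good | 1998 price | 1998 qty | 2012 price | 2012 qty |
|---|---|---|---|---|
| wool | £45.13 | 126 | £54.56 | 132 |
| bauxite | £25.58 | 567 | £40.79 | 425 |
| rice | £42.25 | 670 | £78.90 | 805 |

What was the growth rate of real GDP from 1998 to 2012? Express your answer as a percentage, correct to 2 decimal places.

4.83%

Real GDP 1998 = Nominal GDP 1998 = 45.13·126 + 25.58·567 + 42.25·670 = 48497.74.
Real GDP 2012 (at 1998 prices) = 45.13·132 + 25.58·425 + 42.25·805 = 50839.91.
Real growth = 50839.91/48497.74 − 1 = 0.0483.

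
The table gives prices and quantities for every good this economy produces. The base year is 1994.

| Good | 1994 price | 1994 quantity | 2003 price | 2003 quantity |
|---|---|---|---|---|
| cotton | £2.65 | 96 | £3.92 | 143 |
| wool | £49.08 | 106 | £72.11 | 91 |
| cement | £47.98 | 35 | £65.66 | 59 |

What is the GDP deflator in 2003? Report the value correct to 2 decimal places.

Nominal GDP 2003 = 3.92·143 + 72.11·91 + 65.66·59 = 10996.51.
Real GDP 2003 (at 1994 prices) = 2.65·143 + 49.08·91 + 47.98·59 = 7676.05.
Deflator = Nominal/Real × 100 = 10996.51/7676.05 × 100 = 143.257.

143.26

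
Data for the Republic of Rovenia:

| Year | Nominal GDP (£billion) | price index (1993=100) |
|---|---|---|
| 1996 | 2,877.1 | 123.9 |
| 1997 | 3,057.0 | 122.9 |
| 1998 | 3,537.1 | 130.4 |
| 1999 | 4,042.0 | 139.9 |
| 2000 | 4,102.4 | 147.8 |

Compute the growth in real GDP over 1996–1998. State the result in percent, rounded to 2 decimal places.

Real GDP 1996 = 2877.1/1.239 = 2322.11.
Real GDP 1998 = 3537.1/1.304 = 2712.50.
Change = 2712.50/2322.11 − 1 = 0.1681.

16.81%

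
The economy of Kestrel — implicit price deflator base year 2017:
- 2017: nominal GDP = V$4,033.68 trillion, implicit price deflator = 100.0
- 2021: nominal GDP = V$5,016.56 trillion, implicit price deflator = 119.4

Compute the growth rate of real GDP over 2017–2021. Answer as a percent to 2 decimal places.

Real GDP 2017 = 4033.68 / 1.000 = 4033.68.
Real GDP 2021 = 5016.56 / 1.194 = 4201.47.
Real growth = 4201.47 / 4033.68 − 1 = 0.0416.

4.16%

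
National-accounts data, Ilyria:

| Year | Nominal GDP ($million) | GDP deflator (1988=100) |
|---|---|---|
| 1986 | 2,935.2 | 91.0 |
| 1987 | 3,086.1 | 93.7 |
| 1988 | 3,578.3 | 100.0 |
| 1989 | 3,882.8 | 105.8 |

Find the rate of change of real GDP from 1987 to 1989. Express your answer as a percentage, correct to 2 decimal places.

Real GDP 1987 = 3086.1/0.937 = 3293.60.
Real GDP 1989 = 3882.8/1.058 = 3669.94.
Change = 3669.94/3293.60 − 1 = 0.1143.

11.43%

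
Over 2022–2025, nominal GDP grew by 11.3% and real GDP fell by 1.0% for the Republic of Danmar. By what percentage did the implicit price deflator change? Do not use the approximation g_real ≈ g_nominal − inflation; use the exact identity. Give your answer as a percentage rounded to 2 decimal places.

(1 + g_nom) = (1 + g_real)(1 + π), so π = 1.1130 / 0.9900 − 1 = 0.12424.

12.42%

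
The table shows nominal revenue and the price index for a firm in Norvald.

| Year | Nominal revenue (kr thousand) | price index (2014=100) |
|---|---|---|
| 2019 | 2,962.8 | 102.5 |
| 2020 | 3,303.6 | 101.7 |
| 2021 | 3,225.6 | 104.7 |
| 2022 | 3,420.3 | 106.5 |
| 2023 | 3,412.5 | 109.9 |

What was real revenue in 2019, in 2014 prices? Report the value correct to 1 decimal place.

kr 2,890.5 thousand

Real revenue 2019 = 2962.8 / 1.025 = 2890.54.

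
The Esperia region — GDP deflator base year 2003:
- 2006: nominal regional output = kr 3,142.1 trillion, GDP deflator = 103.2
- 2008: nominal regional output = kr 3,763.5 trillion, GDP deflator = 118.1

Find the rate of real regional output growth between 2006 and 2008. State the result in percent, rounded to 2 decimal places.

4.67%

Deflate each year: 2006 → 3142.1/1.032 = 3044.67; 2008 → 3763.5/1.181 = 3186.71.
So real regional output changed by 3186.71/3044.67 − 1 = 0.0467, i.e. 4.67%.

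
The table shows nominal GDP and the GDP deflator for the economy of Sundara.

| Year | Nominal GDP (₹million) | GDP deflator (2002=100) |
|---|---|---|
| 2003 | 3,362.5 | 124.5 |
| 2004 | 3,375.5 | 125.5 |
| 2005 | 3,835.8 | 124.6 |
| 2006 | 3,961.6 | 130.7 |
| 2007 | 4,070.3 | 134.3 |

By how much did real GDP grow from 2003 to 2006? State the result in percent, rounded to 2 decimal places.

12.23%

Real GDP 2003 = 3362.5/1.245 = 2700.80.
Real GDP 2006 = 3961.6/1.307 = 3031.06.
Change = 3031.06/2700.80 − 1 = 0.1223.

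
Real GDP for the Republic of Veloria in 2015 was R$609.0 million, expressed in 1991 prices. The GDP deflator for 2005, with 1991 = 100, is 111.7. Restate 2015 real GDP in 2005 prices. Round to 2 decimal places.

Real GDP in 2005 prices = Real GDP in 1991 prices × (P_2005/P_1991) = 609.0 × 1.117 = 680.25.

R$680.25 million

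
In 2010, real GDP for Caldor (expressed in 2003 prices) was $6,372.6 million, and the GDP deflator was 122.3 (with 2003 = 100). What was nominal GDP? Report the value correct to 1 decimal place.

Nominal GDP = Real × (GDP deflator/100) = 6372.6 × 1.223 = 7793.69.

$7,793.7 million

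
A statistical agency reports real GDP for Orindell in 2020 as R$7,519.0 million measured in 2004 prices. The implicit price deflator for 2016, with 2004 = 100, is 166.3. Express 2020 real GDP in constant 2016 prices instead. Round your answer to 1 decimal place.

Real GDP in 2016 prices = Real GDP in 2004 prices × (P_2016/P_2004) = 7519.0 × 1.663 = 12504.10.

R$12,504.1 million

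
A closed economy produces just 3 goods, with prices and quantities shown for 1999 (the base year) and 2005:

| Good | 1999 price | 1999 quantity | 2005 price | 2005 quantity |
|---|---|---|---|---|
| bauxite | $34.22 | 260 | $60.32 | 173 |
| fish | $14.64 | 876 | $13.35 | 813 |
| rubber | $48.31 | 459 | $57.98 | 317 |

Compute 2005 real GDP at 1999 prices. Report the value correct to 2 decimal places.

$33136.65

Real GDP 2005 = Σ (p_1999 × q_2005) = 34.22·173 + 14.64·813 + 48.31·317 = 33136.65.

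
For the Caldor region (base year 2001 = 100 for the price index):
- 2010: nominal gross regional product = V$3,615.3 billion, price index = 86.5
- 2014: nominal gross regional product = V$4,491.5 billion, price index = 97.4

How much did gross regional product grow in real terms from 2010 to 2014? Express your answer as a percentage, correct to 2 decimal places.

10.33%

Deflate each year: 2010 → 3615.3/0.865 = 4179.54; 2014 → 4491.5/0.974 = 4611.40.
So real gross regional product changed by 4611.40/4179.54 − 1 = 0.1033, i.e. 10.33%.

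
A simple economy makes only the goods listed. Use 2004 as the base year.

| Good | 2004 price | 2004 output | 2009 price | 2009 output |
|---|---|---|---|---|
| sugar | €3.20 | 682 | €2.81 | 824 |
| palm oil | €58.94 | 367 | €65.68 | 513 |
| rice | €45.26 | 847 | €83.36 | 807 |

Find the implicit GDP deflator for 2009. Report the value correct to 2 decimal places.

148.82

Nominal GDP 2009 = 2.81·824 + 65.68·513 + 83.36·807 = 103280.80.
Real GDP 2009 (at 2004 prices) = 3.20·824 + 58.94·513 + 45.26·807 = 69397.84.
Deflator = Nominal/Real × 100 = 103280.80/69397.84 × 100 = 148.824.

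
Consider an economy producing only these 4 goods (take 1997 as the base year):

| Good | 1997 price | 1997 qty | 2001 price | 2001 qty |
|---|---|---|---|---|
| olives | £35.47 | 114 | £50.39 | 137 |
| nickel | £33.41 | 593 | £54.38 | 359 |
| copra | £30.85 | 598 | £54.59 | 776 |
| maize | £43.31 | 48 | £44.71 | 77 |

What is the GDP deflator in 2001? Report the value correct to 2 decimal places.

Nominal GDP 2001 = 50.39·137 + 54.38·359 + 54.59·776 + 44.71·77 = 72230.36.
Real GDP 2001 (at 1997 prices) = 35.47·137 + 33.41·359 + 30.85·776 + 43.31·77 = 44128.05.
Deflator = Nominal/Real × 100 = 72230.36/44128.05 × 100 = 163.684.

163.68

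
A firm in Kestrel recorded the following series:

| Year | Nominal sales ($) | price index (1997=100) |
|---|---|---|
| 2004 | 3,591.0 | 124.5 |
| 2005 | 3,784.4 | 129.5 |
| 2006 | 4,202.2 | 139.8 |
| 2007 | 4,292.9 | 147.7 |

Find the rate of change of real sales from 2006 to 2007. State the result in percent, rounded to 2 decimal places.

-3.31%

Real sales 2006 = 4202.2/1.398 = 3005.87.
Real sales 2007 = 4292.9/1.477 = 2906.50.
Change = 2906.50/3005.87 − 1 = -0.0331.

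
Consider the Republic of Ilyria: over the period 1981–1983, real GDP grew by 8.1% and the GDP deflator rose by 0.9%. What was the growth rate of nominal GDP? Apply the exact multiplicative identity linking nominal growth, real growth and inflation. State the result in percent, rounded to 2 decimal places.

(1 + g_nom) = (1 + g_real)(1 + π) = 1.0810 × 1.0090 = 1.09073.

9.07%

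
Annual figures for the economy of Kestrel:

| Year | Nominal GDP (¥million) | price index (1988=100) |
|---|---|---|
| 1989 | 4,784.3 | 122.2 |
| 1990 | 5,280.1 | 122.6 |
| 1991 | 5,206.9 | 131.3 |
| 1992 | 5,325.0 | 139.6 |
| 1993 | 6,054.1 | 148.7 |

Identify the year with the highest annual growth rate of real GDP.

1990

1990: real = 5280.1/1.226 = 4306.77; growth vs 1989 (3915.14) = 10.00%.
1991: real = 5206.9/1.313 = 3965.65; growth vs 1990 (4306.77) = -7.92%.
1992: real = 5325.0/1.396 = 3814.47; growth vs 1991 (3965.65) = -3.81%.
1993: real = 6054.1/1.487 = 4071.35; growth vs 1992 (3814.47) = 6.73%.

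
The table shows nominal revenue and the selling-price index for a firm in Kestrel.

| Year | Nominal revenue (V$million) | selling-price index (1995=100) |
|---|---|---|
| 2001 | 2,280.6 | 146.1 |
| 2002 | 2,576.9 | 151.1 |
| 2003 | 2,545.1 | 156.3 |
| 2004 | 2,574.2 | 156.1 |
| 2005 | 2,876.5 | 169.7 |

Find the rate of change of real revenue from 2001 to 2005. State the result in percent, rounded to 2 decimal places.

8.59%

Real revenue 2001 = 2280.6/1.461 = 1560.99.
Real revenue 2005 = 2876.5/1.697 = 1695.05.
Change = 1695.05/1560.99 − 1 = 0.0859.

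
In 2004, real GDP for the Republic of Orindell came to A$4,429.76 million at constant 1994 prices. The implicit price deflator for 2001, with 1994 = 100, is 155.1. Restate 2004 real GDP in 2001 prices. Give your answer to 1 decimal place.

A$6,870.6 million

Real GDP in 2001 prices = Real GDP in 1994 prices × (P_2001/P_1994) = 4429.76 × 1.551 = 6870.56.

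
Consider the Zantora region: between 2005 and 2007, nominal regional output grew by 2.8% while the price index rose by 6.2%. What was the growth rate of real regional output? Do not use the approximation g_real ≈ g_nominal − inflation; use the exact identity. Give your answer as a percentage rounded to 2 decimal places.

(1 + g_nom) = (1 + g_real)(1 + π), so g_real = 1.0280 / 1.0620 − 1 = -0.03202.

-3.20%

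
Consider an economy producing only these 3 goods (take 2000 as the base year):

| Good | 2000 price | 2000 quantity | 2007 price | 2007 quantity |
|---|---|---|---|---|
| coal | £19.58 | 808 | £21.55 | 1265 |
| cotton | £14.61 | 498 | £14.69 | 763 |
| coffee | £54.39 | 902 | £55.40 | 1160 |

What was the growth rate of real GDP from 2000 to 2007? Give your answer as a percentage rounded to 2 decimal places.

37.21%

Real GDP 2000 = Nominal GDP 2000 = 19.58·808 + 14.61·498 + 54.39·902 = 72156.20.
Real GDP 2007 (at 2000 prices) = 19.58·1265 + 14.61·763 + 54.39·1160 = 99008.53.
Real growth = 99008.53/72156.20 − 1 = 0.3721.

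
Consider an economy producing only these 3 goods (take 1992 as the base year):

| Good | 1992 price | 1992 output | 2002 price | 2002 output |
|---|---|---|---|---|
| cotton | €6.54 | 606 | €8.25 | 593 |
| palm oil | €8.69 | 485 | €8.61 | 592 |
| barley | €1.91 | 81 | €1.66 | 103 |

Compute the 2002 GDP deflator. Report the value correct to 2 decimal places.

Nominal GDP 2002 = 8.25·593 + 8.61·592 + 1.66·103 = 10160.35.
Real GDP 2002 (at 1992 prices) = 6.54·593 + 8.69·592 + 1.91·103 = 9219.43.
Deflator = Nominal/Real × 100 = 10160.35/9219.43 × 100 = 110.206.

110.21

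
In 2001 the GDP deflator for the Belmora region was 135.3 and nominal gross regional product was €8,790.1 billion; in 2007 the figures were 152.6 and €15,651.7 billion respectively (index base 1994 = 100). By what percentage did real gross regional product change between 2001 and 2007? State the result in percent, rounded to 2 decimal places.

57.87%

Deflate each year: 2001 → 8790.1/1.353 = 6496.75; 2007 → 15651.7/1.526 = 10256.68.
So real gross regional product changed by 10256.68/6496.75 − 1 = 0.5787, i.e. 57.87%.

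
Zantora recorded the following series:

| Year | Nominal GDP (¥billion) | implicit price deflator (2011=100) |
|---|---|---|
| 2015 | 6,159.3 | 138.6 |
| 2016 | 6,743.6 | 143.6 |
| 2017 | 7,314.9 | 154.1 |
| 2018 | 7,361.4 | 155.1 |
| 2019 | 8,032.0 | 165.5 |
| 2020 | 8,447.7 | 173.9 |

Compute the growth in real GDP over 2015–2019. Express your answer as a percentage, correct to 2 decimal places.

9.21%

Real GDP 2015 = 6159.3/1.386 = 4443.94.
Real GDP 2019 = 8032.0/1.655 = 4853.17.
Change = 4853.17/4443.94 − 1 = 0.0921.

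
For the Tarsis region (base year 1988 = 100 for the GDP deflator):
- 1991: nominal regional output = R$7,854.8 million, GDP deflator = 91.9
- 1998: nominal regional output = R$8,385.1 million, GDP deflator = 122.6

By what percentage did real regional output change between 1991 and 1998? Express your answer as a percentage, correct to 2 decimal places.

-19.98%

Real regional output 1991 = 7854.8 / 0.919 = 8547.12.
Real regional output 1998 = 8385.1 / 1.226 = 6839.40.
Real growth = 6839.40 / 8547.12 − 1 = -0.1998.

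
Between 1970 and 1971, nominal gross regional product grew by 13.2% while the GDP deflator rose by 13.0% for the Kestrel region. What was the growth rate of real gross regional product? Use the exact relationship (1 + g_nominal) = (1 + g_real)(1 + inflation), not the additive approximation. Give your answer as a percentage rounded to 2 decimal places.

(1 + g_nom) = (1 + g_real)(1 + π), so g_real = 1.1320 / 1.1300 − 1 = 0.00177.

0.18%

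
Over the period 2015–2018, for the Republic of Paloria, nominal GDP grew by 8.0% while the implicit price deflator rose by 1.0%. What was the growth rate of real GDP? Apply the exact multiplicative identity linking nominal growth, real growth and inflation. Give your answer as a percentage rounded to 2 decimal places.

6.93%

(1 + g_nom) = (1 + g_real)(1 + π), so g_real = 1.0800 / 1.0100 − 1 = 0.06931.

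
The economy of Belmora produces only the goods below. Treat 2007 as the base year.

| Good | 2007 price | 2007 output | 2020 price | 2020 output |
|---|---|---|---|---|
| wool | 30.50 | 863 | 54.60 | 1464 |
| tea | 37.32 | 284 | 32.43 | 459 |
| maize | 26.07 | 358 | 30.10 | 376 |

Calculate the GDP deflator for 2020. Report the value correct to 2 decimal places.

148.27

Nominal GDP 2020 = 54.60·1464 + 32.43·459 + 30.10·376 = 106137.37.
Real GDP 2020 (at 2007 prices) = 30.50·1464 + 37.32·459 + 26.07·376 = 71584.20.
Deflator = Nominal/Real × 100 = 106137.37/71584.20 × 100 = 148.269.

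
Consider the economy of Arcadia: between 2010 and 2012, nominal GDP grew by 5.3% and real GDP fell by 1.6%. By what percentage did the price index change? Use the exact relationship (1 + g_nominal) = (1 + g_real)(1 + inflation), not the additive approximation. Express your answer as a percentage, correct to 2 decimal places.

7.01%

(1 + g_nom) = (1 + g_real)(1 + π), so π = 1.0530 / 0.9840 − 1 = 0.07012.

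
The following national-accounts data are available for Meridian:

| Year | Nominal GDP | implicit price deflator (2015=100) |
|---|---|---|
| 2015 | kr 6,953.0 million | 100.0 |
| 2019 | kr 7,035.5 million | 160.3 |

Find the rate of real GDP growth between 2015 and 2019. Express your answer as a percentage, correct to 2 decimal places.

Real GDP 2015 = 6953.0 / 1.000 = 6953.00.
Real GDP 2019 = 7035.5 / 1.603 = 4388.96.
Real growth = 4388.96 / 6953.00 − 1 = -0.3688.

-36.88%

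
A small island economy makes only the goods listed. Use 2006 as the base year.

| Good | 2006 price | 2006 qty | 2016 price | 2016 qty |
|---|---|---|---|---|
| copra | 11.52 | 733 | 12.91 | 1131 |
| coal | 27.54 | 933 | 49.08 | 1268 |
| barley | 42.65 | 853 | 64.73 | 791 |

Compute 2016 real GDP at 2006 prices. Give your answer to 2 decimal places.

81685.99

Real GDP 2016 = Σ (p_2006 × q_2016) = 11.52·1131 + 27.54·1268 + 42.65·791 = 81685.99.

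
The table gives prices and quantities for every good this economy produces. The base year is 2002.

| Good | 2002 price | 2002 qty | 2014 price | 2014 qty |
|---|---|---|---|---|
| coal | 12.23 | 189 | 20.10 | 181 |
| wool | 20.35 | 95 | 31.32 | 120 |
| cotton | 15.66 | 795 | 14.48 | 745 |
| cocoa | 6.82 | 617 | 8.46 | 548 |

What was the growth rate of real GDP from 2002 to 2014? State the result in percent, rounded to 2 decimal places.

Real GDP 2002 = Nominal GDP 2002 = 12.23·189 + 20.35·95 + 15.66·795 + 6.82·617 = 20902.36.
Real GDP 2014 (at 2002 prices) = 12.23·181 + 20.35·120 + 15.66·745 + 6.82·548 = 20059.69.
Real growth = 20059.69/20902.36 − 1 = -0.0403.

-4.03%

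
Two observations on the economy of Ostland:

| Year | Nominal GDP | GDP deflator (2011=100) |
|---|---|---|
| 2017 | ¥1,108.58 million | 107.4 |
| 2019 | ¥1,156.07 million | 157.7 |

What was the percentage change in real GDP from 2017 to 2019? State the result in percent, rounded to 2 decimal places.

-28.98%

Real GDP 2017 = 1108.58 / 1.074 = 1032.20.
Real GDP 2019 = 1156.07 / 1.577 = 733.08.
Real growth = 733.08 / 1032.20 − 1 = -0.2898.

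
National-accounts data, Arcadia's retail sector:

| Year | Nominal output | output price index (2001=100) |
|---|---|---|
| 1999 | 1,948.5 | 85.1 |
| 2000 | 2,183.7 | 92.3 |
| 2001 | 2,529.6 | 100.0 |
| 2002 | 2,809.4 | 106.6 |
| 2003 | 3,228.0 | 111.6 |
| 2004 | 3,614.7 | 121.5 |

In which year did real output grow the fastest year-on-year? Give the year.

2003

2000: real = 2183.7/0.923 = 2365.87; growth vs 1999 (2289.66) = 3.33%.
2001: real = 2529.6/1.000 = 2529.60; growth vs 2000 (2365.87) = 6.92%.
2002: real = 2809.4/1.066 = 2635.46; growth vs 2001 (2529.60) = 4.18%.
2003: real = 3228.0/1.116 = 2892.47; growth vs 2002 (2635.46) = 9.75%.
2004: real = 3614.7/1.215 = 2975.06; growth vs 2003 (2892.47) = 2.86%.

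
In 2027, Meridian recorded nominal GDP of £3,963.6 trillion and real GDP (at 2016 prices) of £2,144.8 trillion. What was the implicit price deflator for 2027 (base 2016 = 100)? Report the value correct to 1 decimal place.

184.8

implicit price deflator = (Nominal / Real) × 100 = 3963.6 / 2144.8 × 100 = 184.80.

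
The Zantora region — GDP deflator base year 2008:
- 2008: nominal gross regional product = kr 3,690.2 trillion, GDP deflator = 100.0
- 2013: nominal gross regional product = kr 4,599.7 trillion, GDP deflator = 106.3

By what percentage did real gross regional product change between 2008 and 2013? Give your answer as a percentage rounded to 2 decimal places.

Real gross regional product 2008 = 3690.2 / 1.000 = 3690.20.
Real gross regional product 2013 = 4599.7 / 1.063 = 4327.09.
Real growth = 4327.09 / 3690.20 − 1 = 0.1726.

17.26%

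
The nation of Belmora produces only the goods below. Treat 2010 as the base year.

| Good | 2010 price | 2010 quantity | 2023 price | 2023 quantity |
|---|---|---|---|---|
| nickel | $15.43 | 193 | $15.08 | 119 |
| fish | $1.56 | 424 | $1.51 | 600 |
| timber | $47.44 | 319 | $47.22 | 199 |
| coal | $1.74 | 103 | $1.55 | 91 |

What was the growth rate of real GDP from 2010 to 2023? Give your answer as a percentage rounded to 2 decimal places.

-34.72%

Real GDP 2010 = Nominal GDP 2010 = 15.43·193 + 1.56·424 + 47.44·319 + 1.74·103 = 18952.01.
Real GDP 2023 (at 2010 prices) = 15.43·119 + 1.56·600 + 47.44·199 + 1.74·91 = 12371.07.
Real growth = 12371.07/18952.01 − 1 = -0.3472.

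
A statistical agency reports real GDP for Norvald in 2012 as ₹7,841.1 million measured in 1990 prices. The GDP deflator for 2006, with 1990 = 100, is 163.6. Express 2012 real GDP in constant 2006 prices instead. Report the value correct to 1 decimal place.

₹12,828.0 million

Real GDP in 2006 prices = Real GDP in 1990 prices × (P_2006/P_1990) = 7841.1 × 1.636 = 12828.04.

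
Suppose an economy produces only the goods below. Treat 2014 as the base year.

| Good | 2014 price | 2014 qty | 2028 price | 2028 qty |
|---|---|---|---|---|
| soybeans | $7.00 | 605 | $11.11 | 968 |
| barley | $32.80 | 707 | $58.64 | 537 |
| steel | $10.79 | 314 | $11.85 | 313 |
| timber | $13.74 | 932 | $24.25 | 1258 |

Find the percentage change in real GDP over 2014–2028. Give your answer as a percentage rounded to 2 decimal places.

3.29%

Real GDP 2014 = Nominal GDP 2014 = 7.00·605 + 32.80·707 + 10.79·314 + 13.74·932 = 43618.34.
Real GDP 2028 (at 2014 prices) = 7.00·968 + 32.80·537 + 10.79·313 + 13.74·1258 = 45051.79.
Real growth = 45051.79/43618.34 − 1 = 0.0329.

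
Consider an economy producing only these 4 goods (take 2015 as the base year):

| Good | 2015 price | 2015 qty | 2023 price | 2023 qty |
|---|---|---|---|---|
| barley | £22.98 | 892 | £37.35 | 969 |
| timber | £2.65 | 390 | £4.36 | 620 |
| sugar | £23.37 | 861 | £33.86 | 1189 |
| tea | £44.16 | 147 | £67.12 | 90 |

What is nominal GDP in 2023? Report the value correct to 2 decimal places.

£85195.69

Nominal GDP 2023 = Σ (p_2023 × q_2023) = 37.35·969 + 4.36·620 + 33.86·1189 + 67.12·90 = 85195.69.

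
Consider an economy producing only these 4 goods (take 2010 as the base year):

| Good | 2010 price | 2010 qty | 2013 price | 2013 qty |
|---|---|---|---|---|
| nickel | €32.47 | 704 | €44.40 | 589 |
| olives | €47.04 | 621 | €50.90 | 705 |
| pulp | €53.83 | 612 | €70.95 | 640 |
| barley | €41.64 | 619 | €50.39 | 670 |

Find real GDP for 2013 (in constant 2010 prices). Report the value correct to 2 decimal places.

Real GDP 2013 = Σ (p_2010 × q_2013) = 32.47·589 + 47.04·705 + 53.83·640 + 41.64·670 = 114638.03.

€114638.03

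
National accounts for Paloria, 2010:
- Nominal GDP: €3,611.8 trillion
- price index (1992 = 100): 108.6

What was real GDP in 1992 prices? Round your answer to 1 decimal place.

€3,325.8 trillion

Real GDP = Nominal / (price index/100) = 3611.8 / 1.086 = 3325.78.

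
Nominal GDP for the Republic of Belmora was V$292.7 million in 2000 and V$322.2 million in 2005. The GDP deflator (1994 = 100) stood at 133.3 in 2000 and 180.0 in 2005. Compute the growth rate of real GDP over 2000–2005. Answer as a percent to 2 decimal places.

-18.48%

Deflate each year: 2000 → 292.7/1.333 = 219.58; 2005 → 322.2/1.800 = 179.00.
So real GDP changed by 179.00/219.58 − 1 = -0.1848, i.e. -18.48%.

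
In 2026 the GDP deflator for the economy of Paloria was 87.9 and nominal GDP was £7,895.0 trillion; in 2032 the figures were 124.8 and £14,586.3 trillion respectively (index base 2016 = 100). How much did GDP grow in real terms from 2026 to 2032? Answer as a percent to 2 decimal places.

Real GDP 2026 = 7895.0 / 0.879 = 8981.80.
Real GDP 2032 = 14586.3 / 1.248 = 11687.74.
Real growth = 11687.74 / 8981.80 − 1 = 0.3013.

30.13%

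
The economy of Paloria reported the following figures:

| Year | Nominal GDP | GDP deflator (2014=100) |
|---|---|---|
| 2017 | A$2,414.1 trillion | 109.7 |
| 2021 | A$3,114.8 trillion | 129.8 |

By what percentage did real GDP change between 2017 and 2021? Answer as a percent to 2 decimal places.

9.05%

Deflate each year: 2017 → 2414.1/1.097 = 2200.64; 2021 → 3114.8/1.298 = 2399.69.
So real GDP changed by 2399.69/2200.64 − 1 = 0.0905, i.e. 9.05%.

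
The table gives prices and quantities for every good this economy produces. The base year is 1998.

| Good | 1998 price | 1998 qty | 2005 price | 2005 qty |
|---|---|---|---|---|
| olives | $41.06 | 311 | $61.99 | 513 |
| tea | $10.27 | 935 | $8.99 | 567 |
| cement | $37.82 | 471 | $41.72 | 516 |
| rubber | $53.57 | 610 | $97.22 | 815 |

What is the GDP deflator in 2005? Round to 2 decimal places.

152.85

Nominal GDP 2005 = 61.99·513 + 8.99·567 + 41.72·516 + 97.22·815 = 137660.02.
Real GDP 2005 (at 1998 prices) = 41.06·513 + 10.27·567 + 37.82·516 + 53.57·815 = 90061.54.
Deflator = Nominal/Real × 100 = 137660.02/90061.54 × 100 = 152.851.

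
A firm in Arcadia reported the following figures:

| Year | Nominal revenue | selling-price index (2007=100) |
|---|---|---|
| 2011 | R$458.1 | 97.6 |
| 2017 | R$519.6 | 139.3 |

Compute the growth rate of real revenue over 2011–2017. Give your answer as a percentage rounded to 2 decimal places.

Real revenue 2011 = 458.1 / 0.976 = 469.36.
Real revenue 2017 = 519.6 / 1.393 = 373.01.
Real growth = 373.01 / 469.36 − 1 = -0.2053.

-20.53%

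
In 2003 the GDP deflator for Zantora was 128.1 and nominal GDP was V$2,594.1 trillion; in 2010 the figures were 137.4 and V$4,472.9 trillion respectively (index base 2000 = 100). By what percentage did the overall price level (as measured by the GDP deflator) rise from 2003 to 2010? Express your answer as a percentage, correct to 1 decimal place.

Price-level change = 137.4 / 128.1 − 1 = 0.0726.

7.3%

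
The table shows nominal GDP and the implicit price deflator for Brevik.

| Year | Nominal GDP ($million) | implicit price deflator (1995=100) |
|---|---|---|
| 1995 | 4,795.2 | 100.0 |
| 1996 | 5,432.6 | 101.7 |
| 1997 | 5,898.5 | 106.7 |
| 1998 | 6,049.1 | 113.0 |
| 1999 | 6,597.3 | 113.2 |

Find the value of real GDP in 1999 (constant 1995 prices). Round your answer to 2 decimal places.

Real GDP 1999 = 6597.3 / 1.132 = 5828.00.

$5,828.00 million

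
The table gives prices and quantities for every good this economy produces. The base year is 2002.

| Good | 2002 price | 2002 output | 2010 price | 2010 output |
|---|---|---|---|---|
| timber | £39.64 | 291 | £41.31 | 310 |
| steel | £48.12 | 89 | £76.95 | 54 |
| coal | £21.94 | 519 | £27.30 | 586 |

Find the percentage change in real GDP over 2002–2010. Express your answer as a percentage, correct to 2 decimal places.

Real GDP 2002 = Nominal GDP 2002 = 39.64·291 + 48.12·89 + 21.94·519 = 27204.78.
Real GDP 2010 (at 2002 prices) = 39.64·310 + 48.12·54 + 21.94·586 = 27743.72.
Real growth = 27743.72/27204.78 − 1 = 0.0198.

1.98%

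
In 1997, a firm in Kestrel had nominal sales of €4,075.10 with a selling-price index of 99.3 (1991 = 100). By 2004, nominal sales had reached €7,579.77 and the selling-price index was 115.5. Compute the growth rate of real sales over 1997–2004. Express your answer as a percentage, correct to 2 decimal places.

Real sales 1997 = 4075.10 / 0.993 = 4103.83.
Real sales 2004 = 7579.77 / 1.155 = 6562.57.
Real growth = 6562.57 / 4103.83 − 1 = 0.5991.

59.91%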